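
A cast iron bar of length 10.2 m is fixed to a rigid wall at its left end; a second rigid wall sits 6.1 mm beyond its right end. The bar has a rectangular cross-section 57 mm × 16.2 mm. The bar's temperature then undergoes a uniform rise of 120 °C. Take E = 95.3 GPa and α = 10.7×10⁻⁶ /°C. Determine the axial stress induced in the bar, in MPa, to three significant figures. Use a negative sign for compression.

-65.4 MPa

Free thermal expansion αLΔT = 10.7e-6 · 10200 · 120 = 13.1 mm.
The walls engage after the gap closes; constrained expansion = 13.1 − 6.1 = 6.997 mm.
The walls impose strain ε = −(6.997)/10200 = -6.8596e-04; σ = Eε = 95300 · -6.8596e-04 = -65.37 MPa.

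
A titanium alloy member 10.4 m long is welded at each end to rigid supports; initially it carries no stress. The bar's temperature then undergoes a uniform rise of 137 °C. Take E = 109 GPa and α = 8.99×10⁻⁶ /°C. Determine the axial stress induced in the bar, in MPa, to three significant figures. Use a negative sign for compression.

-134 MPa

Free thermal expansion αLΔT = 8.99e-6 · 10400 · 137 = 12.81 mm.
The walls impose strain ε = −(12.81)/10400 = -1.2316e-03; σ = Eε = 109000 · -1.2316e-03 = -134.2 MPa.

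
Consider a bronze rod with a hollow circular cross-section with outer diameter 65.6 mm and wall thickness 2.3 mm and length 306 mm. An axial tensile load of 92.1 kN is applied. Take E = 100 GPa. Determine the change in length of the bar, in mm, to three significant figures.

A = 457.4 mm².
δ_mech = NL/(AE) = 92100·306/(457.4·100000) = 0.6162 mm.

0.616 mm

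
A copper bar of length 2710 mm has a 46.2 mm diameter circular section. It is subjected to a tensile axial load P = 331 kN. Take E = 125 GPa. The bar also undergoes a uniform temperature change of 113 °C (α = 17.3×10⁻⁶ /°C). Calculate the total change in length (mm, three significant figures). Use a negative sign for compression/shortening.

9.58 mm

A = 1676 mm².
δ_mech = NL/(AE) = 331000·2710/(1676·125000) = 4.281 mm.
δ_thermal = αLΔT = 17.3e-6·2710·113 = 5.298 mm.
δ = δ_mech + δ_thermal = 9.578 mm.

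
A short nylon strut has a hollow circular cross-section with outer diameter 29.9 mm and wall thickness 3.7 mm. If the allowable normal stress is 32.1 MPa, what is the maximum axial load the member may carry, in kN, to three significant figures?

A = 304.5 mm².
P_max = σ_allow · A = 32.1 · 304.5 = 9776 N = 9.776 kN.

9.78 kN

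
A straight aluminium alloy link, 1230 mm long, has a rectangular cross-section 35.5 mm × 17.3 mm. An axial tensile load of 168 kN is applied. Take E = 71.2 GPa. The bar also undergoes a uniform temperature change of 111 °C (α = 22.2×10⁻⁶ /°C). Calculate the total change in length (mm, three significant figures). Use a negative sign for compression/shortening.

7.76 mm

A = 614.1 mm².
δ_mech = NL/(AE) = 168000·1230/(614.1·71200) = 4.726 mm.
δ_thermal = αLΔT = 22.2e-6·1230·111 = 3.031 mm.
δ = δ_mech + δ_thermal = 7.757 mm.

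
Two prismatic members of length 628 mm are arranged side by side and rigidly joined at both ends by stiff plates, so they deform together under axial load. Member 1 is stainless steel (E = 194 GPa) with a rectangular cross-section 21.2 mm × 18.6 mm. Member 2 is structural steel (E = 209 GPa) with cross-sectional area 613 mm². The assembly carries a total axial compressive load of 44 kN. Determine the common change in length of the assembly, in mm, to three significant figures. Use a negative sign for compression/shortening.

-0.135 mm

A_1 = 394.3 mm².
Equal strain + equilibrium ⇒ each member carries load in proportion to AE: A₁E₁ = 76500000 N, A₂E₂ = 128100000 N, ΣAE = 204600000 N.
δ = PL/ΣAE = -44000·628/204600000 = -0.135 mm.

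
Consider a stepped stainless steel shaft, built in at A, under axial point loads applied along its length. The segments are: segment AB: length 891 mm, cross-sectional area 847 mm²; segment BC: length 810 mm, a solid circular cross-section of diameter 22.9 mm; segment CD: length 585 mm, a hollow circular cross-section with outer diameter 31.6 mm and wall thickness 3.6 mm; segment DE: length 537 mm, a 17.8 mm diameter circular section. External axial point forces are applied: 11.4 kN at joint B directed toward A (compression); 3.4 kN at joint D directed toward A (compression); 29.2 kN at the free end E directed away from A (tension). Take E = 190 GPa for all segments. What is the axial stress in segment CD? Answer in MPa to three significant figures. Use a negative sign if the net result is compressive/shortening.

81.5 MPa

Internal axial forces (sectioning from the free end, tension +): N_DE = 29.2 kN, N_CD = 25.8 kN, N_BC = 25.8 kN, N_AB = 14.4 kN.
A_CD = 316.7 mm².
σ_CD = N_CD/A_CD = 25800/316.7 = 81.47 MPa.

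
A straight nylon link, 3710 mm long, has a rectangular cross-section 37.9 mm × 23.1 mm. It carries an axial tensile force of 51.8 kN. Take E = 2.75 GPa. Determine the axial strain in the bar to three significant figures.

0.0215

A = 875.5 mm².
σ = N/A = 59.17 MPa; ε = σ/E = 59.17/2750 = 2.152e-02.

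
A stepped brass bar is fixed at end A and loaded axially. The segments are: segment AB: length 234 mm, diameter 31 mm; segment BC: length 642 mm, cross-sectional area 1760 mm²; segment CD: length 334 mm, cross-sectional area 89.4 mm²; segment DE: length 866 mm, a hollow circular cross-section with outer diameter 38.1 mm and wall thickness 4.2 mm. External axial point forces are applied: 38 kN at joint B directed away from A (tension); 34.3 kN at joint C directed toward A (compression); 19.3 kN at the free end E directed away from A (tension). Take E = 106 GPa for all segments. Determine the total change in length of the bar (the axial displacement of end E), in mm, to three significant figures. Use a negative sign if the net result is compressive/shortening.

Internal axial forces (sectioning from the free end, tension +): N_DE = 19.3 kN, N_CD = 19.3 kN, N_BC = -15 kN, N_AB = 23 kN.
A_AB = 754.8 mm².
A_DE = 447.3 mm².
δ_AB = 23000·234/(754.8·106000) = 0.06727 mm
δ_BC = -15000·642/(1760·106000) = -0.05162 mm
δ_CD = 19300·334/(89.4·106000) = 0.6802 mm
δ_DE = 19300·866/(447.3·106000) = 0.3525 mm
δ = Σδ_i = 1.048 mm.

1.05 mm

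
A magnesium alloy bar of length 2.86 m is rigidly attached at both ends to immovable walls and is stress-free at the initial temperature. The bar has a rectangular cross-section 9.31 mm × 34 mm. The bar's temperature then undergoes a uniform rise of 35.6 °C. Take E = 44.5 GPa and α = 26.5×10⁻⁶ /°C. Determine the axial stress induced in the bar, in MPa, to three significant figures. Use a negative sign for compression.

-42.0 MPa

Free thermal expansion αLΔT = 26.5e-6 · 2860 · 35.6 = 2.698 mm.
The walls impose strain ε = −(2.698)/2860 = -9.4340e-04; σ = Eε = 44500 · -9.4340e-04 = -41.98 MPa.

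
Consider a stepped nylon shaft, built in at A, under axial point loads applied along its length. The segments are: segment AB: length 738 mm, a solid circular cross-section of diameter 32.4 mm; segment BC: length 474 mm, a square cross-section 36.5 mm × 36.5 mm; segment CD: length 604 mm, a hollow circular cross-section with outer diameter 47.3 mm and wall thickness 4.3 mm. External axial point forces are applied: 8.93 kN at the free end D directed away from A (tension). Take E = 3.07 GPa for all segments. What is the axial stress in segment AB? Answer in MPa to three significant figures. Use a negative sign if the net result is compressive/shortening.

10.8 MPa

Internal axial forces (sectioning from the free end, tension +): N_CD = 8.93 kN, N_BC = 8.93 kN, N_AB = 8.93 kN.
A_AB = 824.5 mm².
σ_AB = N_AB/A_AB = 8930/824.5 = 10.83 MPa.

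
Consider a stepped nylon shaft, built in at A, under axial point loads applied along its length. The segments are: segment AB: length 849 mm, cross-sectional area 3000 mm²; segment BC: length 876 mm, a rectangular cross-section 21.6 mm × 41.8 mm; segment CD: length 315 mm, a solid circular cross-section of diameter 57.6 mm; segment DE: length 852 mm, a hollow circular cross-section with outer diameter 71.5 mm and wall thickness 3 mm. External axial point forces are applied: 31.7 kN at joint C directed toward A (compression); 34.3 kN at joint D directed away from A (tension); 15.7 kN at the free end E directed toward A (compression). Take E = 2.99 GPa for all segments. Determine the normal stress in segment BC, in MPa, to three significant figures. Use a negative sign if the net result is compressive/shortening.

-14.5 MPa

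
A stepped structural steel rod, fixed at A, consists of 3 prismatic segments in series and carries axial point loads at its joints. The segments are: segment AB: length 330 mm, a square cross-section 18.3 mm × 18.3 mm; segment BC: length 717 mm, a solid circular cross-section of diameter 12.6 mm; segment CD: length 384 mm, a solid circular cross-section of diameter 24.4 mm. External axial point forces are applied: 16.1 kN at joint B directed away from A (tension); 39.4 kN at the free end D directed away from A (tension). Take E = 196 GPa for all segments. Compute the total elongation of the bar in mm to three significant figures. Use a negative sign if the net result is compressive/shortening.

1.60 mm

Internal axial forces (sectioning from the free end, tension +): N_CD = 39.4 kN, N_BC = 39.4 kN, N_AB = 55.5 kN.
A_AB = 334.9 mm².
A_BC = 124.7 mm².
A_CD = 467.6 mm².
δ_AB = 55500·330/(334.9·196000) = 0.279 mm
δ_BC = 39400·717/(124.7·196000) = 1.156 mm
δ_CD = 39400·384/(467.6·196000) = 0.1651 mm
δ = Σδ_i = 1.6 mm.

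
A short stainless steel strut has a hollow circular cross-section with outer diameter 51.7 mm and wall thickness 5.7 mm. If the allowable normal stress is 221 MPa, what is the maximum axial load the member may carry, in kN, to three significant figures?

A = 823.7 mm².
P_max = σ_allow · A = 221 · 823.7 = 182000 N = 182 kN.

182 kN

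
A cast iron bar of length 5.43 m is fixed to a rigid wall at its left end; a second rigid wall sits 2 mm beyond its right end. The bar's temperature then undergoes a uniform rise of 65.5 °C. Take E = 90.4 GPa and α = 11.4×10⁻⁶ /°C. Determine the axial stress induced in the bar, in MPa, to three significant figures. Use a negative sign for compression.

Free thermal expansion αLΔT = 11.4e-6 · 5430 · 65.5 = 4.055 mm.
The walls engage after the gap closes; constrained expansion = 4.055 − 2 = 2.055 mm.
The walls impose strain ε = −(2.055)/5430 = -3.7838e-04; σ = Eε = 90400 · -3.7838e-04 = -34.21 MPa.

-34.2 MPa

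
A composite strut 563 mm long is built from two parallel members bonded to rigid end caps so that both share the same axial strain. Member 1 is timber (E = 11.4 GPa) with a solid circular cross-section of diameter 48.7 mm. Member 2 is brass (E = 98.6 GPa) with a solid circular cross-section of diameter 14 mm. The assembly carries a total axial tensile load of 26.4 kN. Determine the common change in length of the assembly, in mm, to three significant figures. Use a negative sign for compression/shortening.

A_1 = 1863 mm².
A_2 = 153.9 mm².
Equal strain + equilibrium ⇒ each member carries load in proportion to AE: A₁E₁ = 21240000 N, A₂E₂ = 15180000 N, ΣAE = 36410000 N.
δ = PL/ΣAE = 26400·563/36410000 = 0.4082 mm.

0.408 mm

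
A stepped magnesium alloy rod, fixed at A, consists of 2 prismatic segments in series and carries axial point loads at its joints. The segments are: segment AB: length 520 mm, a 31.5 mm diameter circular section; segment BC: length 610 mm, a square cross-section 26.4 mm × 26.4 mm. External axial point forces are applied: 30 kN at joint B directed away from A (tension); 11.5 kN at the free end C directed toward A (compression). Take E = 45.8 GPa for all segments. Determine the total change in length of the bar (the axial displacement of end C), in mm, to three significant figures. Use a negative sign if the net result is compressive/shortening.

0.0498 mm

Internal axial forces (sectioning from the free end, tension +): N_BC = -11.5 kN, N_AB = 18.5 kN.
A_AB = 779.3 mm².
A_BC = 697 mm².
δ_AB = 18500·520/(779.3·45800) = 0.2695 mm
δ_BC = -11500·610/(697·45800) = -0.2198 mm
δ = Σδ_i = 0.04976 mm.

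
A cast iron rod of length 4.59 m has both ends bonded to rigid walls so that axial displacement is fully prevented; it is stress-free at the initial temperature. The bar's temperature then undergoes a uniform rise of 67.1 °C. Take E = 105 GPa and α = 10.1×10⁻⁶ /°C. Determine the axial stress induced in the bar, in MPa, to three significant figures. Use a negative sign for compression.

-71.2 MPa

Free thermal expansion αLΔT = 10.1e-6 · 4590 · 67.1 = 3.111 mm.
The walls impose strain ε = −(3.111)/4590 = -6.7771e-04; σ = Eε = 105000 · -6.7771e-04 = -71.16 MPa.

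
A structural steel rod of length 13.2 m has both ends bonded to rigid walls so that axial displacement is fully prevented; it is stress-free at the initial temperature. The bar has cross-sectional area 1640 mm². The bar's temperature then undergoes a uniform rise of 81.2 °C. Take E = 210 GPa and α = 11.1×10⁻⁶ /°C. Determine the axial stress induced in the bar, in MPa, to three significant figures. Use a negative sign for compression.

-189 MPa

Free thermal expansion αLΔT = 11.1e-6 · 13200 · 81.2 = 11.9 mm.
The walls impose strain ε = −(11.9)/13200 = -9.0132e-04; σ = Eε = 210000 · -9.0132e-04 = -189.3 MPa.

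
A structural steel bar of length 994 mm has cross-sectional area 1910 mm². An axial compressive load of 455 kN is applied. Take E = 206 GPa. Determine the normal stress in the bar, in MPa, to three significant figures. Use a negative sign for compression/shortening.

σ = N/A = -455000/1910 = -238.2 MPa.

-238 MPa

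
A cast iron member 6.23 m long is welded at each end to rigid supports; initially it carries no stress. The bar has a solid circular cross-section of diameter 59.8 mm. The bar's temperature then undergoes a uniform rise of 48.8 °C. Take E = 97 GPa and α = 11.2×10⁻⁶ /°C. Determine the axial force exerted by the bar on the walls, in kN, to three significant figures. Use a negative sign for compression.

Free thermal expansion αLΔT = 11.2e-6 · 6230 · 48.8 = 3.405 mm.
The walls impose strain ε = −(3.405)/6230 = -5.4656e-04; σ = Eε = 97000 · -5.4656e-04 = -53.02 MPa.
Wall reaction R = σ·A = -53.02·2809 = -148900 N = -148.9 kN.

-149 kN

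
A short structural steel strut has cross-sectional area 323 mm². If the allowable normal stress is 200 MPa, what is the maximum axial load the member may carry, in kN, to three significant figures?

P_max = σ_allow · A = 200 · 323 = 64600 N = 64.6 kN.

64.6 kN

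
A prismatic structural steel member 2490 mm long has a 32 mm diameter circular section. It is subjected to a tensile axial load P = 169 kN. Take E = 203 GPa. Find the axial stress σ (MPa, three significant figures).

A = 804.2 mm².
σ = N/A = 169000/804.2 = 210.1 MPa.

210 MPa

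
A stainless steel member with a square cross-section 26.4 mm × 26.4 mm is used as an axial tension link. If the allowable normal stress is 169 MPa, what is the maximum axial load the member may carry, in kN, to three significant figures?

A = 697 mm².
P_max = σ_allow · A = 169 · 697 = 117800 N = 117.8 kN.

118 kN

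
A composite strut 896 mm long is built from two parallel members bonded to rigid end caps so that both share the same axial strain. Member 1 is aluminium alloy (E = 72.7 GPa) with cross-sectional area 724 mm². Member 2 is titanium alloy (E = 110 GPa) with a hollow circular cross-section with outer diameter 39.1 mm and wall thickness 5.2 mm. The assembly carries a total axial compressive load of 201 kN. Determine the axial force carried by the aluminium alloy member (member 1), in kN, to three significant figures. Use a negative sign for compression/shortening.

-93.2 kN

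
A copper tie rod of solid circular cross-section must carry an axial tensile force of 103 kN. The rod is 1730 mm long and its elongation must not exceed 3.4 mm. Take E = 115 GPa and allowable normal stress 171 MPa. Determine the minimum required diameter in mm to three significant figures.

27.7 mm

Required area A ≥ P/σ_allow = 103000/171 = 602.3 mm².
For a solid circular section, d ≥ √(4A/π) = 27.69 mm.
Elongation limit: A ≥ PL/(Eδ_allow) = 103000·1730/(115000·3.4) = 455.7 mm² ⇒ d ≥ 24.09 mm.
The stress limit governs.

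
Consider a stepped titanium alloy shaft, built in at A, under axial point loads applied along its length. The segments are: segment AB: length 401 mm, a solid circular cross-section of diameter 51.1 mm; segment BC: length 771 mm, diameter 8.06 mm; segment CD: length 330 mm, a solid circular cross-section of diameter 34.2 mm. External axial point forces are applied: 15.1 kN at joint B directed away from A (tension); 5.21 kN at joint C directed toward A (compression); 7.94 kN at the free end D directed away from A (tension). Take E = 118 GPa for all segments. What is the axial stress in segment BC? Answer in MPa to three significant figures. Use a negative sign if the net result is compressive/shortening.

53.5 MPa

Internal axial forces (sectioning from the free end, tension +): N_CD = 7.94 kN, N_BC = 2.73 kN, N_AB = 17.83 kN.
A_BC = 51.02 mm².
σ_BC = N_BC/A_BC = 2730/51.02 = 53.51 MPa.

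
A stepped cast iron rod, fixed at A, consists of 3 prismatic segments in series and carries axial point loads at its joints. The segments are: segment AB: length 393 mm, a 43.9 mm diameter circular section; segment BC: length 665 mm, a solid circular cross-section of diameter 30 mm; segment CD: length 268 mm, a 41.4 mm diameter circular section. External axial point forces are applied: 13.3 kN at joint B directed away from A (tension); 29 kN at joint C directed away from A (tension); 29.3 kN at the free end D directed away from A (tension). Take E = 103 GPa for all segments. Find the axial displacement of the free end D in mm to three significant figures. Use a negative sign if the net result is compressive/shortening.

Internal axial forces (sectioning from the free end, tension +): N_CD = 29.3 kN, N_BC = 58.3 kN, N_AB = 71.6 kN.
A_AB = 1514 mm².
A_BC = 706.9 mm².
A_CD = 1346 mm².
δ_AB = 71600·393/(1514·103000) = 0.1805 mm
δ_BC = 58300·665/(706.9·103000) = 0.5325 mm
δ_CD = 29300·268/(1346·103000) = 0.05663 mm
δ = Σδ_i = 0.7696 mm.

0.770 mm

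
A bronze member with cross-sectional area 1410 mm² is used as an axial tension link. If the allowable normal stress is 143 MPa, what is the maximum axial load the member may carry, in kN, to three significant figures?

202 kN

P_max = σ_allow · A = 143 · 1410 = 201600 N = 201.6 kN.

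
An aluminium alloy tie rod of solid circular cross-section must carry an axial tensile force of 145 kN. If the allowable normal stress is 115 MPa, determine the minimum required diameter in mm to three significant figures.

Required area A ≥ P/σ_allow = 145000/115 = 1261 mm².
For a solid circular section, d ≥ √(4A/π) = 40.07 mm.

40.1 mm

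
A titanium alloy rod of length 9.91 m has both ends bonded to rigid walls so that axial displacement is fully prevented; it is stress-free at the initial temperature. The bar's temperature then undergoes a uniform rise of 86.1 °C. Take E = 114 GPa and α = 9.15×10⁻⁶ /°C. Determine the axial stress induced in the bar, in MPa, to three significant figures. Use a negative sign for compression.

-89.8 MPa

Free thermal expansion αLΔT = 9.15e-6 · 9910 · 86.1 = 7.807 mm.
The walls impose strain ε = −(7.807)/9910 = -7.8781e-04; σ = Eε = 114000 · -7.8781e-04 = -89.81 MPa.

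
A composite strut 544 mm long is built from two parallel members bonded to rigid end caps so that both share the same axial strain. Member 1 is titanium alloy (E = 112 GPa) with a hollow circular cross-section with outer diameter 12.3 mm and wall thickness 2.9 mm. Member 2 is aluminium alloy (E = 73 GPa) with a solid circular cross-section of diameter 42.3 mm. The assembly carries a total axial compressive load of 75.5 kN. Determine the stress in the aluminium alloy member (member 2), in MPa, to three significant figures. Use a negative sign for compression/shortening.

-49.1 MPa

A_1 = 85.64 mm².
A_2 = 1405 mm².
Equal strain + equilibrium ⇒ each member carries load in proportion to AE: A₁E₁ = 9592000 N, A₂E₂ = 102600000 N, ΣAE = 112200000 N.
σ₂ = P·E₂/ΣAE = -75500·73000/112200000 = -49.13 MPa.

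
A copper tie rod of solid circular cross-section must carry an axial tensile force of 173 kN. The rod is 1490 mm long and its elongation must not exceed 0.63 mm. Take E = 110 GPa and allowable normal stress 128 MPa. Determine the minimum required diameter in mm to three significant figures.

68.8 mm

Required area A ≥ P/σ_allow = 173000/128 = 1352 mm².
For a solid circular section, d ≥ √(4A/π) = 41.48 mm.
Elongation limit: A ≥ PL/(Eδ_allow) = 173000·1490/(110000·0.63) = 3720 mm² ⇒ d ≥ 68.82 mm.
The elongation limit governs.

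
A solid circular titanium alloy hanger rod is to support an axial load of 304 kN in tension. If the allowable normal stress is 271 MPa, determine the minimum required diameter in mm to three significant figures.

Required area A ≥ P/σ_allow = 304000/271 = 1122 mm².
For a solid circular section, d ≥ √(4A/π) = 37.79 mm.

37.8 mm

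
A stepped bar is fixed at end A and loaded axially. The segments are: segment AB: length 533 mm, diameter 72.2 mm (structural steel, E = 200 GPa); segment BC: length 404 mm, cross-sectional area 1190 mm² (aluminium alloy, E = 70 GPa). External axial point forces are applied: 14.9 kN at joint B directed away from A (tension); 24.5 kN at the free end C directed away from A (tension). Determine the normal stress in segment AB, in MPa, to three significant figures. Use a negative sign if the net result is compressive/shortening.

9.62 MPa

Internal axial forces (sectioning from the free end, tension +): N_BC = 24.5 kN, N_AB = 39.4 kN.
A_AB = 4094 mm².
σ_AB = N_AB/A_AB = 39400/4094 = 9.623 MPa.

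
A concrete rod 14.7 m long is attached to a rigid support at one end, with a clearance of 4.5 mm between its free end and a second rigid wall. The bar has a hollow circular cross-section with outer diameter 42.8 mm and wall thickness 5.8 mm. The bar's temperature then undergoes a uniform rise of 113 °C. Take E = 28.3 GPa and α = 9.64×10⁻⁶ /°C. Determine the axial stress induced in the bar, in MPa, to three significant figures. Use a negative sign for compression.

-22.2 MPa

Free thermal expansion αLΔT = 9.64e-6 · 14700 · 113 = 16.01 mm.
The walls engage after the gap closes; constrained expansion = 16.01 − 4.5 = 11.51 mm.
The walls impose strain ε = −(11.51)/14700 = -7.8320e-04; σ = Eε = 28300 · -7.8320e-04 = -22.16 MPa.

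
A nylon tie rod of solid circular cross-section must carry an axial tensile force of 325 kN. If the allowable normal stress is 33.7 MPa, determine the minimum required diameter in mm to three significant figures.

111 mm

Required area A ≥ P/σ_allow = 325000/33.7 = 9644 mm².
For a solid circular section, d ≥ √(4A/π) = 110.8 mm.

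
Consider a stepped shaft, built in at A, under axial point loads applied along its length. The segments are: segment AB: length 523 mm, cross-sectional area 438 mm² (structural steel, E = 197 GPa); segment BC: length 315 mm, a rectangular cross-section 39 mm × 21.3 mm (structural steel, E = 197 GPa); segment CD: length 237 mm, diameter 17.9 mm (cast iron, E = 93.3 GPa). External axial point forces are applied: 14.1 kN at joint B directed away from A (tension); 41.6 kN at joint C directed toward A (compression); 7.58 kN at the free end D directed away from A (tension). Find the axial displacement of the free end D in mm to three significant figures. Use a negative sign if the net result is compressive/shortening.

Internal axial forces (sectioning from the free end, tension +): N_CD = 7.58 kN, N_BC = -34.02 kN, N_AB = -19.92 kN.
A_BC = 830.7 mm².
A_CD = 251.6 mm².
δ_AB = -19920·523/(438·197000) = -0.1207 mm
δ_BC = -34020·315/(830.7·197000) = -0.06548 mm
δ_CD = 7580·237/(251.6·93300) = 0.07651 mm
δ = Σδ_i = -0.1097 mm.

-0.110 mm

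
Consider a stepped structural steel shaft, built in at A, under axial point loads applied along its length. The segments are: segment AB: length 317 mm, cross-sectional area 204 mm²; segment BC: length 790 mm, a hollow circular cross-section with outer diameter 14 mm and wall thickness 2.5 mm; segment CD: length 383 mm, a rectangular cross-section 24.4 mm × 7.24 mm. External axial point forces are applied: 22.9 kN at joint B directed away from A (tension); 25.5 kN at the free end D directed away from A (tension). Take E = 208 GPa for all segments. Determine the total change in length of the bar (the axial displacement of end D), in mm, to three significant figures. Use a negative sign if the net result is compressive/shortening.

1.70 mm

Internal axial forces (sectioning from the free end, tension +): N_CD = 25.5 kN, N_BC = 25.5 kN, N_AB = 48.4 kN.
A_BC = 90.32 mm².
A_CD = 176.7 mm².
δ_AB = 48400·317/(204·208000) = 0.3616 mm
δ_BC = 25500·790/(90.32·208000) = 1.072 mm
δ_CD = 25500·383/(176.7·208000) = 0.2658 mm
δ = Σδ_i = 1.7 mm.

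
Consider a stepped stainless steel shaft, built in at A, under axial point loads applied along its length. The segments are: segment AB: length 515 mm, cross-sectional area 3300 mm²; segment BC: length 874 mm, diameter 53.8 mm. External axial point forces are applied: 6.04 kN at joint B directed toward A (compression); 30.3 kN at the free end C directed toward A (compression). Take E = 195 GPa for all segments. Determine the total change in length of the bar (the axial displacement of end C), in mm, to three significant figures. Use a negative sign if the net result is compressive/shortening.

Internal axial forces (sectioning from the free end, tension +): N_BC = -30.3 kN, N_AB = -36.34 kN.
A_BC = 2273 mm².
δ_AB = -36340·515/(3300·195000) = -0.02908 mm
δ_BC = -30300·874/(2273·195000) = -0.05974 mm
δ = Σδ_i = -0.08882 mm.

-0.0888 mm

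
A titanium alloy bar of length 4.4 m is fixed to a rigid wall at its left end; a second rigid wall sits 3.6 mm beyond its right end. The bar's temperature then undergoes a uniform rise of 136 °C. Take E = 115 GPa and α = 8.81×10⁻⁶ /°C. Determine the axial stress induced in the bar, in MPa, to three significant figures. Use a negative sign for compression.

Free thermal expansion αLΔT = 8.81e-6 · 4400 · 136 = 5.272 mm.
The walls engage after the gap closes; constrained expansion = 5.272 − 3.6 = 1.672 mm.
The walls impose strain ε = −(1.672)/4400 = -3.7998e-04; σ = Eε = 115000 · -3.7998e-04 = -43.7 MPa.

-43.7 MPa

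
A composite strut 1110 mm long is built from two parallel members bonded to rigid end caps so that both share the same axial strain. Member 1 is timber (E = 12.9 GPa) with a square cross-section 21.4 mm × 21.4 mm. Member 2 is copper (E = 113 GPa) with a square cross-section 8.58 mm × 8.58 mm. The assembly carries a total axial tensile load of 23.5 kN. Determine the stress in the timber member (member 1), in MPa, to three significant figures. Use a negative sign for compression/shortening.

21.3 MPa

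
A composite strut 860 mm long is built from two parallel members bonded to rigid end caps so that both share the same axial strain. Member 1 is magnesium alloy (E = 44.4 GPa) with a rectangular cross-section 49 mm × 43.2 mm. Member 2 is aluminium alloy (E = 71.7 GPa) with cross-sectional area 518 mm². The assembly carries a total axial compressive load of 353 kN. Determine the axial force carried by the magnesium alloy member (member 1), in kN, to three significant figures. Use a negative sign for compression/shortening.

-253 kN

A_1 = 2117 mm².
Equal strain + equilibrium ⇒ each member carries load in proportion to AE: A₁E₁ = 93990000 N, A₂E₂ = 37140000 N, ΣAE = 131100000 N.
F₁ = P·A₁E₁/ΣAE = -353000·93990000/131100000 = -253000 N.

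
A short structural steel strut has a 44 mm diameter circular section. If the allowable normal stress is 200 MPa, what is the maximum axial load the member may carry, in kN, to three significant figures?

A = 1521 mm².
P_max = σ_allow · A = 200 · 1521 = 304100 N = 304.1 kN.

304 kN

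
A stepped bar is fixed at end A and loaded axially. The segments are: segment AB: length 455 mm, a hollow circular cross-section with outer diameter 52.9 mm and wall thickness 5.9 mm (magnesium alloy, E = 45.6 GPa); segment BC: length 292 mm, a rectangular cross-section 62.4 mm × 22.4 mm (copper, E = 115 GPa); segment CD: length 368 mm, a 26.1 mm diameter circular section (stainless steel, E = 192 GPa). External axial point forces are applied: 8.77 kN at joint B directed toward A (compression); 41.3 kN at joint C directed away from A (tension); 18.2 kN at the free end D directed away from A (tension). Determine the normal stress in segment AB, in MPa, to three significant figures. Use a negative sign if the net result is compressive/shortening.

Internal axial forces (sectioning from the free end, tension +): N_CD = 18.2 kN, N_BC = 59.5 kN, N_AB = 50.73 kN.
A_AB = 871.2 mm².
σ_AB = N_AB/A_AB = 50730/871.2 = 58.23 MPa.

58.2 MPa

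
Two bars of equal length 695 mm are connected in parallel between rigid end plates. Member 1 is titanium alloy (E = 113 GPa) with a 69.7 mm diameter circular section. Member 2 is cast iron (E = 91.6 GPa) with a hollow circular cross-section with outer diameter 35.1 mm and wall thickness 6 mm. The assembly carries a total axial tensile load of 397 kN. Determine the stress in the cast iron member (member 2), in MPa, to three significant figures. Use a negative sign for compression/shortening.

75.5 MPa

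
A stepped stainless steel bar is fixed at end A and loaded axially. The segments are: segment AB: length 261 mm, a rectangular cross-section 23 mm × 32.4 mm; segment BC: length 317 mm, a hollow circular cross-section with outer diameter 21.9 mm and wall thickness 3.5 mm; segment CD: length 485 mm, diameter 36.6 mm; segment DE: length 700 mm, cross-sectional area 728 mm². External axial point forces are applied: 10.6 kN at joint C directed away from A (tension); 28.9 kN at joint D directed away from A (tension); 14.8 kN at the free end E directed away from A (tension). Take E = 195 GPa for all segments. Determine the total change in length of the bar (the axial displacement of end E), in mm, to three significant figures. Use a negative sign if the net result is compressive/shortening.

Internal axial forces (sectioning from the free end, tension +): N_DE = 14.8 kN, N_CD = 43.7 kN, N_BC = 54.3 kN, N_AB = 54.3 kN.
A_AB = 745.2 mm².
A_BC = 202.3 mm².
A_CD = 1052 mm².
δ_AB = 54300·261/(745.2·195000) = 0.09753 mm
δ_BC = 54300·317/(202.3·195000) = 0.4363 mm
δ_CD = 43700·485/(1052·195000) = 0.1033 mm
δ_DE = 14800·700/(728·195000) = 0.07298 mm
δ = Σδ_i = 0.7101 mm.

0.710 mm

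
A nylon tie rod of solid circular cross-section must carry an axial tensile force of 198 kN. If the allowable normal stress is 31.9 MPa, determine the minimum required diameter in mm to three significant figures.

88.9 mm

Required area A ≥ P/σ_allow = 198000/31.9 = 6207 mm².
For a solid circular section, d ≥ √(4A/π) = 88.9 mm.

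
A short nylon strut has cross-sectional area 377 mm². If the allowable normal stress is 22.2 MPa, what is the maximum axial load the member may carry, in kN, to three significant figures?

P_max = σ_allow · A = 22.2 · 377 = 8369 N = 8.369 kN.

8.37 kN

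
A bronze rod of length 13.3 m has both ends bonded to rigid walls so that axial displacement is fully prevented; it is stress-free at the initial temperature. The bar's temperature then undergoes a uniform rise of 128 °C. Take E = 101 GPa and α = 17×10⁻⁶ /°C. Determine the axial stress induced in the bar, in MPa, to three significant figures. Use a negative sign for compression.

-220 MPa

Free thermal expansion αLΔT = 17e-6 · 13300 · 128 = 28.94 mm.
The walls impose strain ε = −(28.94)/13300 = -2.1760e-03; σ = Eε = 101000 · -2.1760e-03 = -219.8 MPa.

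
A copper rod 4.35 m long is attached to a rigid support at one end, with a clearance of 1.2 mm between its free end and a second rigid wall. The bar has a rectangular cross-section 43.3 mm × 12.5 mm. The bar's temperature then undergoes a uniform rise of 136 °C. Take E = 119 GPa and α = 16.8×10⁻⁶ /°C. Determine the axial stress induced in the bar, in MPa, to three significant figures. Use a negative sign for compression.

-239 MPa

Free thermal expansion αLΔT = 16.8e-6 · 4350 · 136 = 9.939 mm.
The walls engage after the gap closes; constrained expansion = 9.939 − 1.2 = 8.739 mm.
The walls impose strain ε = −(8.739)/4350 = -2.0089e-03; σ = Eε = 119000 · -2.0089e-03 = -239.1 MPa.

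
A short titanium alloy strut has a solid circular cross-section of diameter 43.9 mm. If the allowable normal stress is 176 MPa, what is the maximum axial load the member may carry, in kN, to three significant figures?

266 kN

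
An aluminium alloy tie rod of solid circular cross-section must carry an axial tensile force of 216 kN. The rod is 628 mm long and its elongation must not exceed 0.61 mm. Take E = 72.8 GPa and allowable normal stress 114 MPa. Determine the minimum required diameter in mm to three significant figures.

Required area A ≥ P/σ_allow = 216000/114 = 1895 mm².
For a solid circular section, d ≥ √(4A/π) = 49.12 mm.
Elongation limit: A ≥ PL/(Eδ_allow) = 216000·628/(72800·0.61) = 3055 mm² ⇒ d ≥ 62.36 mm.
The elongation limit governs.

62.4 mm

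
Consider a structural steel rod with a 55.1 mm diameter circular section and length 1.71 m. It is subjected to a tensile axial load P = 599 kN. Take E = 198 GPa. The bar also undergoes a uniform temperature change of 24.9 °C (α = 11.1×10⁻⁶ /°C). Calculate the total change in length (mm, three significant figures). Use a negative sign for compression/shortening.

2.64 mm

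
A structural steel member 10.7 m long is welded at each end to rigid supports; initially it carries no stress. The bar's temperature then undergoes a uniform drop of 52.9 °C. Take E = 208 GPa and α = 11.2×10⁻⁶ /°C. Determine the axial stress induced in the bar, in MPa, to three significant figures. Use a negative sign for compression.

Free thermal expansion αLΔT = 11.2e-6 · 10700 · -52.9 = -6.34 mm.
The walls impose strain ε = −(-6.34)/10700 = 5.9248e-04; σ = Eε = 208000 · 5.9248e-04 = 123.2 MPa.

123 MPa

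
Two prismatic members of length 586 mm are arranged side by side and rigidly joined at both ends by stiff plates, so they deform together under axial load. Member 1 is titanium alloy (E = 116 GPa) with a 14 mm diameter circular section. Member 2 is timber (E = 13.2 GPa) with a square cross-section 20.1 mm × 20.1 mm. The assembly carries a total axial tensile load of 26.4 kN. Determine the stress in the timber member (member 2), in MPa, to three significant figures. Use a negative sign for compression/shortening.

A_1 = 153.9 mm².
A_2 = 404 mm².
Equal strain + equilibrium ⇒ each member carries load in proportion to AE: A₁E₁ = 17860000 N, A₂E₂ = 5333000 N, ΣAE = 23190000 N.
σ₂ = P·E₂/ΣAE = 26400·13200/23190000 = 15.03 MPa.

15.0 MPa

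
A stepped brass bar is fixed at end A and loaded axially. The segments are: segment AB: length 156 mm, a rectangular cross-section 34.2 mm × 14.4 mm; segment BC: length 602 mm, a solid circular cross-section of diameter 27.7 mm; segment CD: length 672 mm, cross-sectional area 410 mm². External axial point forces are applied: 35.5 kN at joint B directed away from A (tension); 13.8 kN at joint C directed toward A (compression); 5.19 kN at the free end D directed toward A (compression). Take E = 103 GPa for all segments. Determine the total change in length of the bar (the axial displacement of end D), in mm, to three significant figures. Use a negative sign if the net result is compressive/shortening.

Internal axial forces (sectioning from the free end, tension +): N_CD = -5.19 kN, N_BC = -18.99 kN, N_AB = 16.51 kN.
A_AB = 492.5 mm².
A_BC = 602.6 mm².
δ_AB = 16510·156/(492.5·103000) = 0.05077 mm
δ_BC = -18990·602/(602.6·103000) = -0.1842 mm
δ_CD = -5190·672/(410·103000) = -0.08259 mm
δ = Σδ_i = -0.216 mm.

-0.216 mm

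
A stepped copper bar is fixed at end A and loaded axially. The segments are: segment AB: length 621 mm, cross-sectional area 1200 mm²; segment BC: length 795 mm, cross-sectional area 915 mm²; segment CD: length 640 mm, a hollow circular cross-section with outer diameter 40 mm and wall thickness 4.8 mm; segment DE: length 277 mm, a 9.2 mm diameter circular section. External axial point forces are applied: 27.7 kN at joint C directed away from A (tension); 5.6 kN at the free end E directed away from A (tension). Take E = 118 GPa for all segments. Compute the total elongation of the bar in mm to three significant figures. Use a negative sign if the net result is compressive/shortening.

0.646 mm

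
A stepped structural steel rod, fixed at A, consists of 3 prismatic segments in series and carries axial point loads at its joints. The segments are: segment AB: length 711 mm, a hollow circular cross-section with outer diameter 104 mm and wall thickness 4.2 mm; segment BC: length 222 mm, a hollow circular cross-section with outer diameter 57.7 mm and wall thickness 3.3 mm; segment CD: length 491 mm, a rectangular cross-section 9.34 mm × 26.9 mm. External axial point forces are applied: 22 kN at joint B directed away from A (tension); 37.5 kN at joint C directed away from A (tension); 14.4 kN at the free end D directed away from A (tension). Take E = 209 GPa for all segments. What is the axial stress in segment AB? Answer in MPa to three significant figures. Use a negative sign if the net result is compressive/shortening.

Internal axial forces (sectioning from the free end, tension +): N_CD = 14.4 kN, N_BC = 51.9 kN, N_AB = 73.9 kN.
A_AB = 1317 mm².
σ_AB = N_AB/A_AB = 73900/1317 = 56.12 MPa.

56.1 MPa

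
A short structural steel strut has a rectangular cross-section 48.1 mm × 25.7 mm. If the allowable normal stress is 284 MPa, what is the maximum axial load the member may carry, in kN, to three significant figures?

351 kN

A = 1236 mm².
P_max = σ_allow · A = 284 · 1236 = 351100 N = 351.1 kN.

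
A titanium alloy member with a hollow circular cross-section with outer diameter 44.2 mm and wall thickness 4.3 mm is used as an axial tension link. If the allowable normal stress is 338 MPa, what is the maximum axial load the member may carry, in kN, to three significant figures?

182 kN

A = 539 mm².
P_max = σ_allow · A = 338 · 539 = 182200 N = 182.2 kN.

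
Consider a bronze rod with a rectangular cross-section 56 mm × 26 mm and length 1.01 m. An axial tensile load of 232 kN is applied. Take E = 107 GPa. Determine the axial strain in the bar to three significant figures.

0.00149

A = 1456 mm².
σ = N/A = 159.3 MPa; ε = σ/E = 159.3/107000 = 1.489e-03.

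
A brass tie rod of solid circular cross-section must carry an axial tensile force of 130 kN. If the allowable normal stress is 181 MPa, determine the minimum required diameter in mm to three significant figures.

30.2 mm

Required area A ≥ P/σ_allow = 130000/181 = 718.2 mm².
For a solid circular section, d ≥ √(4A/π) = 30.24 mm.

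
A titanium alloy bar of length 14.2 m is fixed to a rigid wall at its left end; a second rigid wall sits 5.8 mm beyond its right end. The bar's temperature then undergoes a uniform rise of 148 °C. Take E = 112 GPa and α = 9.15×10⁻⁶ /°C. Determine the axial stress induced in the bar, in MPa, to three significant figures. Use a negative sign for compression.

-106 MPa

Free thermal expansion αLΔT = 9.15e-6 · 14200 · 148 = 19.23 mm.
The walls engage after the gap closes; constrained expansion = 19.23 − 5.8 = 13.43 mm.
The walls impose strain ε = −(13.43)/14200 = -9.4575e-04; σ = Eε = 112000 · -9.4575e-04 = -105.9 MPa.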